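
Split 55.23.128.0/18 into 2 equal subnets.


New prefix = 18 + 1 = 19
Each subnet has 8192 addresses
  55.23.128.0/19
  55.23.160.0/19
Subnets: 55.23.128.0/19, 55.23.160.0/19


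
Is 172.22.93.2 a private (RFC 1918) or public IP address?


RFC 1918 private ranges:
  10.0.0.0/8 (10.0.0.0 - 10.255.255.255)
  172.16.0.0/12 (172.16.0.0 - 172.31.255.255)
  192.168.0.0/16 (192.168.0.0 - 192.168.255.255)
Private (in 172.16.0.0/12)


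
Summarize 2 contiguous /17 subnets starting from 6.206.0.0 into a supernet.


Original prefix: /17
Number of subnets: 2 = 2^1
New prefix = 17 - 1 = 16
Supernet: 6.206.0.0/16


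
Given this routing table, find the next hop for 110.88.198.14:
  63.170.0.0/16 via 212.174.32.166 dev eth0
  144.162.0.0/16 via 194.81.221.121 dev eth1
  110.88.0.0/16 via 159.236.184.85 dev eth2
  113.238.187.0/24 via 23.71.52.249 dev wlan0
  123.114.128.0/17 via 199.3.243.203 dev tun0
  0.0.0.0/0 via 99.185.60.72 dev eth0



Longest prefix match for 110.88.198.14:
  /16 63.170.0.0: no
  /16 144.162.0.0: no
  /16 110.88.0.0: MATCH
  /24 113.238.187.0: no
  /17 123.114.128.0: no
  /0 0.0.0.0: MATCH
Selected: next-hop 159.236.184.85 via eth2 (matched /16)


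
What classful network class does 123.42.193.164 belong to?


First octet: 123
Binary: 01111011
0xxxxxxx -> Class A (1-126)
Class A, default mask 255.0.0.0 (/8)


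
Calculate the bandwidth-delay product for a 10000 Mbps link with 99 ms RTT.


BDP = bandwidth * RTT
= 10000 Mbps * 99 ms
= 10000 * 1e6 * 99 / 1000 bits
= 990000000 bits
= 123750000 bytes
= 120849.6094 KB
BDP = 990000000 bits (123750000 bytes)


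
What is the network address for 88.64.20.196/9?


IP:   01011000.01000000.00010100.11000100
Mask: 11111111.10000000.00000000.00000000
AND operation:
Net:  01011000.00000000.00000000.00000000
Network: 88.0.0.0/9


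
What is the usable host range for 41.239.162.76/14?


Network: 41.236.0.0
Broadcast: 41.239.255.255
First usable = network + 1
Last usable = broadcast - 1
Range: 41.236.0.1 to 41.239.255.254


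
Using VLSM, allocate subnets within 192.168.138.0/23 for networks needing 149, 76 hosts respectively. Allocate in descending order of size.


149 hosts -> /24 (254 usable): 192.168.138.0/24
76 hosts -> /25 (126 usable): 192.168.139.0/25
Allocation: 192.168.138.0/24 (149 hosts, 254 usable); 192.168.139.0/25 (76 hosts, 126 usable)


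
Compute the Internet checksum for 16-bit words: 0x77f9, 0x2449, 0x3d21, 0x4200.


Sum all words (with carry folding):
+ 0x77f9 = 0x77f9
+ 0x2449 = 0x9c42
+ 0x3d21 = 0xd963
+ 0x4200 = 0x1b64
One's complement: ~0x1b64
Checksum = 0xe49b


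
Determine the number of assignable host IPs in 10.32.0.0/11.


Host bits = 32 - 11 = 21
Total addresses = 2^21 = 2097152
Usable = total - 2 (network and broadcast)
Usable hosts: 2097150


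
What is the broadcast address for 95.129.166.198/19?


Network: 95.129.160.0/19
Host bits = 13
Set all host bits to 1:
Broadcast: 95.129.191.255


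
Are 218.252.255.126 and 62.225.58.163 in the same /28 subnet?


Mask: 255.255.255.240
218.252.255.126 AND mask = 218.252.255.112
62.225.58.163 AND mask = 62.225.58.160
No, different subnets (218.252.255.112 vs 62.225.58.160)


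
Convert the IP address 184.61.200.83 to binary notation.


184 = 10111000
61 = 00111101
200 = 11001000
83 = 01010011
Binary: 10111000.00111101.11001000.01010011


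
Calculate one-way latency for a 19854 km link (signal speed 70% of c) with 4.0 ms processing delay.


Speed = 0.7 * 3e5 km/s = 210000 km/s
Propagation delay = 19854 / 210000 = 0.0945 s = 94.5429 ms
Processing delay = 4.0 ms
Total one-way latency = 98.5429 ms


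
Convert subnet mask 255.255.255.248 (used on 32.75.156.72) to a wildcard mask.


Subnet mask: 255.255.255.248
Wildcard = 255.255.255.255 - subnet mask
255 - 255 = 0
255 - 255 = 0
255 - 255 = 0
255 - 248 = 7
Wildcard: 0.0.0.7


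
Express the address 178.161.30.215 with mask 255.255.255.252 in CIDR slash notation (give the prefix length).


Binary: 11111111.11111111.11111111.11111100
Count leading 1s
Prefix: /30


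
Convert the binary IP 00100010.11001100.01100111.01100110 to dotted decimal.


00100010 = 34
11001100 = 204
01100111 = 103
01100110 = 102
IP: 34.204.103.102


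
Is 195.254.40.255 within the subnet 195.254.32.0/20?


Subnet network: 195.254.32.0
Test IP AND mask: 195.254.32.0
Yes, 195.254.40.255 is in 195.254.32.0/20


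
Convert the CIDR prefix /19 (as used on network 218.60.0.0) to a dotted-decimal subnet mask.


/19 means 19 network bits, 13 host bits
Binary: 11111111111111111110000000000000
Mask: 255.255.224.0


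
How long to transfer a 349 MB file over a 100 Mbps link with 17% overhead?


Effective throughput = 100 * (1 - 17/100) = 83 Mbps
File size in Mb = 349 * 8 = 2792 Mb
Time = 2792 / 83
Time = 33.6386 seconds


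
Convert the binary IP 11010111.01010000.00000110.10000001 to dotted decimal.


11010111 = 215
01010000 = 80
00000110 = 6
10000001 = 129
IP: 215.80.6.129


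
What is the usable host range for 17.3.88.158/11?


Network: 17.0.0.0
Broadcast: 17.31.255.255
First usable = network + 1
Last usable = broadcast - 1
Range: 17.0.0.1 to 17.31.255.254


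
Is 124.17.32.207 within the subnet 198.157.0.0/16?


Subnet network: 198.157.0.0
Test IP AND mask: 124.17.0.0
No, 124.17.32.207 is not in 198.157.0.0/16


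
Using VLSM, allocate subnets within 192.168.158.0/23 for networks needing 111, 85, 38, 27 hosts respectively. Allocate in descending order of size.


111 hosts -> /25 (126 usable): 192.168.158.0/25
85 hosts -> /25 (126 usable): 192.168.158.128/25
38 hosts -> /26 (62 usable): 192.168.159.0/26
27 hosts -> /27 (30 usable): 192.168.159.64/27
Allocation: 192.168.158.0/25 (111 hosts, 126 usable); 192.168.158.128/25 (85 hosts, 126 usable); 192.168.159.0/26 (38 hosts, 62 usable); 192.168.159.64/27 (27 hosts, 30 usable)


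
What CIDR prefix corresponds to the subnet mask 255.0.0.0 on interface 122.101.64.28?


Binary: 11111111.00000000.00000000.00000000
Count leading 1s
Prefix: /8


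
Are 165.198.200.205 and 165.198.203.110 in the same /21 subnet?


Mask: 255.255.248.0
165.198.200.205 AND mask = 165.198.200.0
165.198.203.110 AND mask = 165.198.200.0
Yes, same subnet (165.198.200.0)


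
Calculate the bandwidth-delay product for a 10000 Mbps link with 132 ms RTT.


BDP = bandwidth * RTT
= 10000 Mbps * 132 ms
= 10000 * 1e6 * 132 / 1000 bits
= 1320000000 bits
= 165000000 bytes
= 161132.8125 KB
BDP = 1320000000 bits (165000000 bytes)


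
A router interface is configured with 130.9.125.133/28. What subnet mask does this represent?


/28 means 28 network bits, 4 host bits
Binary: 11111111111111111111111111110000
Mask: 255.255.255.240


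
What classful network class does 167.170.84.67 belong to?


First octet: 167
Binary: 10100111
10xxxxxx -> Class B (128-191)
Class B, default mask 255.255.0.0 (/16)


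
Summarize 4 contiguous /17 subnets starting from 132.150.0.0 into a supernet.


Original prefix: /17
Number of subnets: 4 = 2^2
New prefix = 17 - 2 = 15
Supernet: 132.150.0.0/15


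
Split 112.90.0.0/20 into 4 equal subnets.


New prefix = 20 + 2 = 22
Each subnet has 1024 addresses
  112.90.0.0/22
  112.90.4.0/22
  112.90.8.0/22
  112.90.12.0/22
Subnets: 112.90.0.0/22, 112.90.4.0/22, 112.90.8.0/22, 112.90.12.0/22


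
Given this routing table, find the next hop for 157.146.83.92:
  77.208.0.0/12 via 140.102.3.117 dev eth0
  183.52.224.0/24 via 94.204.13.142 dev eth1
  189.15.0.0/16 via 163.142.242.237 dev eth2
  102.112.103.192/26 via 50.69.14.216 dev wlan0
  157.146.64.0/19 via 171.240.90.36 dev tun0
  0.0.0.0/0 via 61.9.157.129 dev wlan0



Longest prefix match for 157.146.83.92:
  /12 77.208.0.0: no
  /24 183.52.224.0: no
  /16 189.15.0.0: no
  /26 102.112.103.192: no
  /19 157.146.64.0: MATCH
  /0 0.0.0.0: MATCH
Selected: next-hop 171.240.90.36 via tun0 (matched /19)


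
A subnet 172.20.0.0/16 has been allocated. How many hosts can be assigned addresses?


Host bits = 32 - 16 = 16
Total addresses = 2^16 = 65536
Usable = total - 2 (network and broadcast)
Usable hosts: 65534


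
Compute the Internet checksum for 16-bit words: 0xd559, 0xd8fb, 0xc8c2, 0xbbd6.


Sum all words (with carry folding):
+ 0xd559 = 0xd559
+ 0xd8fb = 0xae55
+ 0xc8c2 = 0x7718
+ 0xbbd6 = 0x32ef
One's complement: ~0x32ef
Checksum = 0xcd10


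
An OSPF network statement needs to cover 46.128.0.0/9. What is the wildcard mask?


Subnet mask: 255.128.0.0
Wildcard = 255.255.255.255 - subnet mask
255 - 255 = 0
255 - 128 = 127
255 - 0 = 255
255 - 0 = 255
Wildcard: 0.127.255.255


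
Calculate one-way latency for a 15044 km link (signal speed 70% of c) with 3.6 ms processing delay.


Speed = 0.7 * 3e5 km/s = 210000 km/s
Propagation delay = 15044 / 210000 = 0.0716 s = 71.6381 ms
Processing delay = 3.6 ms
Total one-way latency = 75.2381 ms


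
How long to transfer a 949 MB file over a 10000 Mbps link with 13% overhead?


Effective throughput = 10000 * (1 - 13/100) = 8700 Mbps
File size in Mb = 949 * 8 = 7592 Mb
Time = 7592 / 8700
Time = 0.8726 seconds


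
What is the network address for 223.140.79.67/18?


IP:   11011111.10001100.01001111.01000011
Mask: 11111111.11111111.11000000.00000000
AND operation:
Net:  11011111.10001100.01000000.00000000
Network: 223.140.64.0/18


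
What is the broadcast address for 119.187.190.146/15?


Network: 119.186.0.0/15
Host bits = 17
Set all host bits to 1:
Broadcast: 119.187.255.255


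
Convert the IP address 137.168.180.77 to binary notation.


137 = 10001001
168 = 10101000
180 = 10110100
77 = 01001101
Binary: 10001001.10101000.10110100.01001101


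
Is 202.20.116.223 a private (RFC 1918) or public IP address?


RFC 1918 private ranges:
  10.0.0.0/8 (10.0.0.0 - 10.255.255.255)
  172.16.0.0/12 (172.16.0.0 - 172.31.255.255)
  192.168.0.0/16 (192.168.0.0 - 192.168.255.255)
Public (not in any RFC 1918 range)


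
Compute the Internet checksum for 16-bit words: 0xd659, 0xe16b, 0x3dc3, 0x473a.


Sum all words (with carry folding):
+ 0xd659 = 0xd659
+ 0xe16b = 0xb7c5
+ 0x3dc3 = 0xf588
+ 0x473a = 0x3cc3
One's complement: ~0x3cc3
Checksum = 0xc33c


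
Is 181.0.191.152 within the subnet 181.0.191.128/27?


Subnet network: 181.0.191.128
Test IP AND mask: 181.0.191.128
Yes, 181.0.191.152 is in 181.0.191.128/27


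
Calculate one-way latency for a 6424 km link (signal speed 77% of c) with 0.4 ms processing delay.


Speed = 0.77 * 3e5 km/s = 231000 km/s
Propagation delay = 6424 / 231000 = 0.0278 s = 27.8095 ms
Processing delay = 0.4 ms
Total one-way latency = 28.2095 ms


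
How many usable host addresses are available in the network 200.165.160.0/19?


Host bits = 32 - 19 = 13
Total addresses = 2^13 = 8192
Usable = total - 2 (network and broadcast)
Usable hosts: 8190


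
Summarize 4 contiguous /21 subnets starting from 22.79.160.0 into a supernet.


Original prefix: /21
Number of subnets: 4 = 2^2
New prefix = 21 - 2 = 19
Supernet: 22.79.160.0/19


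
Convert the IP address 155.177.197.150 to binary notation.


155 = 10011011
177 = 10110001
197 = 11000101
150 = 10010110
Binary: 10011011.10110001.11000101.10010110


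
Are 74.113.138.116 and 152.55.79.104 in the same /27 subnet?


Mask: 255.255.255.224
74.113.138.116 AND mask = 74.113.138.96
152.55.79.104 AND mask = 152.55.79.96
No, different subnets (74.113.138.96 vs 152.55.79.96)


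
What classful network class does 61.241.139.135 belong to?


First octet: 61
Binary: 00111101
0xxxxxxx -> Class A (1-126)
Class A, default mask 255.0.0.0 (/8)


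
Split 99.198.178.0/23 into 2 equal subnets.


New prefix = 23 + 1 = 24
Each subnet has 256 addresses
  99.198.178.0/24
  99.198.179.0/24
Subnets: 99.198.178.0/24, 99.198.179.0/24


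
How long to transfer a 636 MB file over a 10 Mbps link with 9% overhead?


Effective throughput = 10 * (1 - 9/100) = 9.1 Mbps
File size in Mb = 636 * 8 = 5088 Mb
Time = 5088 / 9.1
Time = 559.1209 seconds


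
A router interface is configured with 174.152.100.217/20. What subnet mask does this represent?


/20 means 20 network bits, 12 host bits
Binary: 11111111111111111111000000000000
Mask: 255.255.240.0


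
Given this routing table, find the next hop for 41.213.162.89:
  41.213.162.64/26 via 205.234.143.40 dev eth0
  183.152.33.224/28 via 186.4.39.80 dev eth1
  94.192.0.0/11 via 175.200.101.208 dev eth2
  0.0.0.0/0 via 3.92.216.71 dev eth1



Longest prefix match for 41.213.162.89:
  /26 41.213.162.64: MATCH
  /28 183.152.33.224: no
  /11 94.192.0.0: no
  /0 0.0.0.0: MATCH
Selected: next-hop 205.234.143.40 via eth0 (matched /26)


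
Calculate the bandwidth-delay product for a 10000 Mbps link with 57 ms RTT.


BDP = bandwidth * RTT
= 10000 Mbps * 57 ms
= 10000 * 1e6 * 57 / 1000 bits
= 570000000 bits
= 71250000 bytes
= 69580.0781 KB
BDP = 570000000 bits (71250000 bytes)


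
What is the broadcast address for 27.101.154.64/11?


Network: 27.96.0.0/11
Host bits = 21
Set all host bits to 1:
Broadcast: 27.127.255.255


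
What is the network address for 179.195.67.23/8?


IP:   10110011.11000011.01000011.00010111
Mask: 11111111.00000000.00000000.00000000
AND operation:
Net:  10110011.00000000.00000000.00000000
Network: 179.0.0.0/8


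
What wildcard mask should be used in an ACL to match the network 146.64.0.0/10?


Subnet mask: 255.192.0.0
Wildcard = 255.255.255.255 - subnet mask
255 - 255 = 0
255 - 192 = 63
255 - 0 = 255
255 - 0 = 255
Wildcard: 0.63.255.255


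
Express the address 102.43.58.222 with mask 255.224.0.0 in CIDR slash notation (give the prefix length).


Binary: 11111111.11100000.00000000.00000000
Count leading 1s
Prefix: /11


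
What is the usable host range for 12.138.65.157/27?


Network: 12.138.65.128
Broadcast: 12.138.65.159
First usable = network + 1
Last usable = broadcast - 1
Range: 12.138.65.129 to 12.138.65.158


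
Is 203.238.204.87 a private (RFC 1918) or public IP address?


RFC 1918 private ranges:
  10.0.0.0/8 (10.0.0.0 - 10.255.255.255)
  172.16.0.0/12 (172.16.0.0 - 172.31.255.255)
  192.168.0.0/16 (192.168.0.0 - 192.168.255.255)
Public (not in any RFC 1918 range)


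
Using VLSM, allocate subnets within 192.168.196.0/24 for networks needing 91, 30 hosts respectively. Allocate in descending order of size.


91 hosts -> /25 (126 usable): 192.168.196.0/25
30 hosts -> /27 (30 usable): 192.168.196.128/27
Allocation: 192.168.196.0/25 (91 hosts, 126 usable); 192.168.196.128/27 (30 hosts, 30 usable)


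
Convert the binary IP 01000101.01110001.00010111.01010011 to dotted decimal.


01000101 = 69
01110001 = 113
00010111 = 23
01010011 = 83
IP: 69.113.23.83


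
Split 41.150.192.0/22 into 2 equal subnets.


New prefix = 22 + 1 = 23
Each subnet has 512 addresses
  41.150.192.0/23
  41.150.194.0/23
Subnets: 41.150.192.0/23, 41.150.194.0/23


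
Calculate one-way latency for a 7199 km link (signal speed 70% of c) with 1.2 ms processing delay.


Speed = 0.7 * 3e5 km/s = 210000 km/s
Propagation delay = 7199 / 210000 = 0.0343 s = 34.281 ms
Processing delay = 1.2 ms
Total one-way latency = 35.481 ms


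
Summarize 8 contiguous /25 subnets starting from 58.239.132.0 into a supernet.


Original prefix: /25
Number of subnets: 8 = 2^3
New prefix = 25 - 3 = 22
Supernet: 58.239.132.0/22


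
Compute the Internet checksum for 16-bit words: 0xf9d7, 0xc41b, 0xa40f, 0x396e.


Sum all words (with carry folding):
+ 0xf9d7 = 0xf9d7
+ 0xc41b = 0xbdf3
+ 0xa40f = 0x6203
+ 0x396e = 0x9b71
One's complement: ~0x9b71
Checksum = 0x648e


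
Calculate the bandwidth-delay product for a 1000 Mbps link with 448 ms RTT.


BDP = bandwidth * RTT
= 1000 Mbps * 448 ms
= 1000 * 1e6 * 448 / 1000 bits
= 448000000 bits
= 56000000 bytes
= 54687.5 KB
BDP = 448000000 bits (56000000 bytes)


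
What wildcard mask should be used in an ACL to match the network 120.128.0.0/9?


Subnet mask: 255.128.0.0
Wildcard = 255.255.255.255 - subnet mask
255 - 255 = 0
255 - 128 = 127
255 - 0 = 255
255 - 0 = 255
Wildcard: 0.127.255.255


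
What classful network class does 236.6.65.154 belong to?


First octet: 236
Binary: 11101100
1110xxxx -> Class D (224-239)
Class D (multicast), default mask N/A


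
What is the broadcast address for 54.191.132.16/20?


Network: 54.191.128.0/20
Host bits = 12
Set all host bits to 1:
Broadcast: 54.191.143.255


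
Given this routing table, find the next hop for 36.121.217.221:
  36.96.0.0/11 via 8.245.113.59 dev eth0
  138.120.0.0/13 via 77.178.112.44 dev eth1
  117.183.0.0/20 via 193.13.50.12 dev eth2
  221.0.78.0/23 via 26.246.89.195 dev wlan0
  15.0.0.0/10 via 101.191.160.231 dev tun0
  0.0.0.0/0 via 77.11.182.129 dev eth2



Longest prefix match for 36.121.217.221:
  /11 36.96.0.0: MATCH
  /13 138.120.0.0: no
  /20 117.183.0.0: no
  /23 221.0.78.0: no
  /10 15.0.0.0: no
  /0 0.0.0.0: MATCH
Selected: next-hop 8.245.113.59 via eth0 (matched /11)


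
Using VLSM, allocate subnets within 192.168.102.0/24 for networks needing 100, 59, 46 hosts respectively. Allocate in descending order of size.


100 hosts -> /25 (126 usable): 192.168.102.0/25
59 hosts -> /26 (62 usable): 192.168.102.128/26
46 hosts -> /26 (62 usable): 192.168.102.192/26
Allocation: 192.168.102.0/25 (100 hosts, 126 usable); 192.168.102.128/26 (59 hosts, 62 usable); 192.168.102.192/26 (46 hosts, 62 usable)


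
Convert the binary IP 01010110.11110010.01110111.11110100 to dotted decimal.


01010110 = 86
11110010 = 242
01110111 = 119
11110100 = 244
IP: 86.242.119.244


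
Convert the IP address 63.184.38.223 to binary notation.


63 = 00111111
184 = 10111000
38 = 00100110
223 = 11011111
Binary: 00111111.10111000.00100110.11011111


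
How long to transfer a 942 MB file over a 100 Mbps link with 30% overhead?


Effective throughput = 100 * (1 - 30/100) = 70 Mbps
File size in Mb = 942 * 8 = 7536 Mb
Time = 7536 / 70
Time = 107.6571 seconds


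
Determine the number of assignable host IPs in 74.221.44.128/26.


Host bits = 32 - 26 = 6
Total addresses = 2^6 = 64
Usable = total - 2 (network and broadcast)
Usable hosts: 62


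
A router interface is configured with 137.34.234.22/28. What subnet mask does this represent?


/28 means 28 network bits, 4 host bits
Binary: 11111111111111111111111111110000
Mask: 255.255.255.240


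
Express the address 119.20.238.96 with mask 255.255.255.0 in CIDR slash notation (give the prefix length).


Binary: 11111111.11111111.11111111.00000000
Count leading 1s
Prefix: /24


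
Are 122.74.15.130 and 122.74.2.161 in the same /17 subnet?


Mask: 255.255.128.0
122.74.15.130 AND mask = 122.74.0.0
122.74.2.161 AND mask = 122.74.0.0
Yes, same subnet (122.74.0.0)


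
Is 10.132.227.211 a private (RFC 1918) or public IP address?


RFC 1918 private ranges:
  10.0.0.0/8 (10.0.0.0 - 10.255.255.255)
  172.16.0.0/12 (172.16.0.0 - 172.31.255.255)
  192.168.0.0/16 (192.168.0.0 - 192.168.255.255)
Private (in 10.0.0.0/8)


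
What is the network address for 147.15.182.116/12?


IP:   10010011.00001111.10110110.01110100
Mask: 11111111.11110000.00000000.00000000
AND operation:
Net:  10010011.00000000.00000000.00000000
Network: 147.0.0.0/12


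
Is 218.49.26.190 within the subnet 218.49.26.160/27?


Subnet network: 218.49.26.160
Test IP AND mask: 218.49.26.160
Yes, 218.49.26.190 is in 218.49.26.160/27


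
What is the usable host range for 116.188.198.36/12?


Network: 116.176.0.0
Broadcast: 116.191.255.255
First usable = network + 1
Last usable = broadcast - 1
Range: 116.176.0.1 to 116.191.255.254


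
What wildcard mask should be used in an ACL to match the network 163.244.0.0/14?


Subnet mask: 255.252.0.0
Wildcard = 255.255.255.255 - subnet mask
255 - 255 = 0
255 - 252 = 3
255 - 0 = 255
255 - 0 = 255
Wildcard: 0.3.255.255


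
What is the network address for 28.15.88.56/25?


IP:   00011100.00001111.01011000.00111000
Mask: 11111111.11111111.11111111.10000000
AND operation:
Net:  00011100.00001111.01011000.00000000
Network: 28.15.88.0/25


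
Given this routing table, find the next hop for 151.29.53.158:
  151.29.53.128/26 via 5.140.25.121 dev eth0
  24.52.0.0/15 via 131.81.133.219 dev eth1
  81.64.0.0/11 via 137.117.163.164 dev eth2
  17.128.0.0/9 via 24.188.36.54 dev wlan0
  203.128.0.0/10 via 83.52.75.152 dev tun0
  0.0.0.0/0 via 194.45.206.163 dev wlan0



Longest prefix match for 151.29.53.158:
  /26 151.29.53.128: MATCH
  /15 24.52.0.0: no
  /11 81.64.0.0: no
  /9 17.128.0.0: no
  /10 203.128.0.0: no
  /0 0.0.0.0: MATCH
Selected: next-hop 5.140.25.121 via eth0 (matched /26)


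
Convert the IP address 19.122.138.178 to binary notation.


19 = 00010011
122 = 01111010
138 = 10001010
178 = 10110010
Binary: 00010011.01111010.10001010.10110010


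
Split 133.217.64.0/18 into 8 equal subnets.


New prefix = 18 + 3 = 21
Each subnet has 2048 addresses
  133.217.64.0/21
  133.217.72.0/21
  133.217.80.0/21
  133.217.88.0/21
  133.217.96.0/21
  133.217.104.0/21
  133.217.112.0/21
  133.217.120.0/21
Subnets: 133.217.64.0/21, 133.217.72.0/21, 133.217.80.0/21, 133.217.88.0/21, 133.217.96.0/21, 133.217.104.0/21, 133.217.112.0/21, 133.217.120.0/21


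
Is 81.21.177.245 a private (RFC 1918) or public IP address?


RFC 1918 private ranges:
  10.0.0.0/8 (10.0.0.0 - 10.255.255.255)
  172.16.0.0/12 (172.16.0.0 - 172.31.255.255)
  192.168.0.0/16 (192.168.0.0 - 192.168.255.255)
Public (not in any RFC 1918 range)


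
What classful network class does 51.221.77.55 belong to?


First octet: 51
Binary: 00110011
0xxxxxxx -> Class A (1-126)
Class A, default mask 255.0.0.0 (/8)


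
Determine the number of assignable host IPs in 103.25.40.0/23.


Host bits = 32 - 23 = 9
Total addresses = 2^9 = 512
Usable = total - 2 (network and broadcast)
Usable hosts: 510


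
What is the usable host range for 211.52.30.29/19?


Network: 211.52.0.0
Broadcast: 211.52.31.255
First usable = network + 1
Last usable = broadcast - 1
Range: 211.52.0.1 to 211.52.31.254


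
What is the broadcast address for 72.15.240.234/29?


Network: 72.15.240.232/29
Host bits = 3
Set all host bits to 1:
Broadcast: 72.15.240.239


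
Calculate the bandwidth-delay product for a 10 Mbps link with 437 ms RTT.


BDP = bandwidth * RTT
= 10 Mbps * 437 ms
= 10 * 1e6 * 437 / 1000 bits
= 4370000 bits
= 546250 bytes
= 533.4473 KB
BDP = 4370000 bits (546250 bytes)


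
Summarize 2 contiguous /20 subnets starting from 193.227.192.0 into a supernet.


Original prefix: /20
Number of subnets: 2 = 2^1
New prefix = 20 - 1 = 19
Supernet: 193.227.192.0/19


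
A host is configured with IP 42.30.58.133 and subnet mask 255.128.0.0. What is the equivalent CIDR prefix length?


Binary: 11111111.10000000.00000000.00000000
Count leading 1s
Prefix: /9


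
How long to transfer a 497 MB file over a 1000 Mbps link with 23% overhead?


Effective throughput = 1000 * (1 - 23/100) = 770 Mbps
File size in Mb = 497 * 8 = 3976 Mb
Time = 3976 / 770
Time = 5.1636 seconds


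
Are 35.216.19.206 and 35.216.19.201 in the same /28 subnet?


Mask: 255.255.255.240
35.216.19.206 AND mask = 35.216.19.192
35.216.19.201 AND mask = 35.216.19.192
Yes, same subnet (35.216.19.192)


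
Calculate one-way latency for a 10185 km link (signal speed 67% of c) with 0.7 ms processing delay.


Speed = 0.67 * 3e5 km/s = 201000 km/s
Propagation delay = 10185 / 201000 = 0.0507 s = 50.6716 ms
Processing delay = 0.7 ms
Total one-way latency = 51.3716 ms


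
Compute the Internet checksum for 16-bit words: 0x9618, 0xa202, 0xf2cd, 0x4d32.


Sum all words (with carry folding):
+ 0x9618 = 0x9618
+ 0xa202 = 0x381b
+ 0xf2cd = 0x2ae9
+ 0x4d32 = 0x781b
One's complement: ~0x781b
Checksum = 0x87e4


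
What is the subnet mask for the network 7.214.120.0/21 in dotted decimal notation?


/21 means 21 network bits, 11 host bits
Binary: 11111111111111111111100000000000
Mask: 255.255.248.0


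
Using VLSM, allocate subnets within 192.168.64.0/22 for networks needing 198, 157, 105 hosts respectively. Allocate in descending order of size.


198 hosts -> /24 (254 usable): 192.168.64.0/24
157 hosts -> /24 (254 usable): 192.168.65.0/24
105 hosts -> /25 (126 usable): 192.168.66.0/25
Allocation: 192.168.64.0/24 (198 hosts, 254 usable); 192.168.65.0/24 (157 hosts, 254 usable); 192.168.66.0/25 (105 hosts, 126 usable)


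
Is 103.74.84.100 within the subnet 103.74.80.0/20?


Subnet network: 103.74.80.0
Test IP AND mask: 103.74.80.0
Yes, 103.74.84.100 is in 103.74.80.0/20


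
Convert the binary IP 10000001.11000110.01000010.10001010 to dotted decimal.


10000001 = 129
11000110 = 198
01000010 = 66
10001010 = 138
IP: 129.198.66.138


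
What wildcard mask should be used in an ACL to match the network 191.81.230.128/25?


Subnet mask: 255.255.255.128
Wildcard = 255.255.255.255 - subnet mask
255 - 255 = 0
255 - 255 = 0
255 - 255 = 0
255 - 128 = 127
Wildcard: 0.0.0.127


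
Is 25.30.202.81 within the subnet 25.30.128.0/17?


Subnet network: 25.30.128.0
Test IP AND mask: 25.30.128.0
Yes, 25.30.202.81 is in 25.30.128.0/17


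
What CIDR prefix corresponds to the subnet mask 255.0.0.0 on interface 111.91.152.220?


Binary: 11111111.00000000.00000000.00000000
Count leading 1s
Prefix: /8


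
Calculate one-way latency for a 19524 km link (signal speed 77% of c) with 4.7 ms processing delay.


Speed = 0.77 * 3e5 km/s = 231000 km/s
Propagation delay = 19524 / 231000 = 0.0845 s = 84.5195 ms
Processing delay = 4.7 ms
Total one-way latency = 89.2195 ms


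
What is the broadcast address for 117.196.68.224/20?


Network: 117.196.64.0/20
Host bits = 12
Set all host bits to 1:
Broadcast: 117.196.79.255


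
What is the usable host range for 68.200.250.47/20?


Network: 68.200.240.0
Broadcast: 68.200.255.255
First usable = network + 1
Last usable = broadcast - 1
Range: 68.200.240.1 to 68.200.255.254


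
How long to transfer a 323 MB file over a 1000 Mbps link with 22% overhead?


Effective throughput = 1000 * (1 - 22/100) = 780 Mbps
File size in Mb = 323 * 8 = 2584 Mb
Time = 2584 / 780
Time = 3.3128 seconds


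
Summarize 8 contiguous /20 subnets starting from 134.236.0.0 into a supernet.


Original prefix: /20
Number of subnets: 8 = 2^3
New prefix = 20 - 3 = 17
Supernet: 134.236.0.0/17


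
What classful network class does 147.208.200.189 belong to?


First octet: 147
Binary: 10010011
10xxxxxx -> Class B (128-191)
Class B, default mask 255.255.0.0 (/16)


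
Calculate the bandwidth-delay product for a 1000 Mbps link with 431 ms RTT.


BDP = bandwidth * RTT
= 1000 Mbps * 431 ms
= 1000 * 1e6 * 431 / 1000 bits
= 431000000 bits
= 53875000 bytes
= 52612.3047 KB
BDP = 431000000 bits (53875000 bytes)


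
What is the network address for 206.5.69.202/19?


IP:   11001110.00000101.01000101.11001010
Mask: 11111111.11111111.11100000.00000000
AND operation:
Net:  11001110.00000101.01000000.00000000
Network: 206.5.64.0/19


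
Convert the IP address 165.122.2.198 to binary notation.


165 = 10100101
122 = 01111010
2 = 00000010
198 = 11000110
Binary: 10100101.01111010.00000010.11000110


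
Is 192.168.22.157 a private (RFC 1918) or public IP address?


RFC 1918 private ranges:
  10.0.0.0/8 (10.0.0.0 - 10.255.255.255)
  172.16.0.0/12 (172.16.0.0 - 172.31.255.255)
  192.168.0.0/16 (192.168.0.0 - 192.168.255.255)
Private (in 192.168.0.0/16)


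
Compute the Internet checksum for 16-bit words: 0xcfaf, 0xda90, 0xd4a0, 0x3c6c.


Sum all words (with carry folding):
+ 0xcfaf = 0xcfaf
+ 0xda90 = 0xaa40
+ 0xd4a0 = 0x7ee1
+ 0x3c6c = 0xbb4d
One's complement: ~0xbb4d
Checksum = 0x44b2


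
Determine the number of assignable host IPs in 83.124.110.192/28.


Host bits = 32 - 28 = 4
Total addresses = 2^4 = 16
Usable = total - 2 (network and broadcast)
Usable hosts: 14


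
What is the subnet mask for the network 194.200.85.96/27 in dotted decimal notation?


/27 means 27 network bits, 5 host bits
Binary: 11111111111111111111111111100000
Mask: 255.255.255.224


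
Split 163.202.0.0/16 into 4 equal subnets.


New prefix = 16 + 2 = 18
Each subnet has 16384 addresses
  163.202.0.0/18
  163.202.64.0/18
  163.202.128.0/18
  163.202.192.0/18
Subnets: 163.202.0.0/18, 163.202.64.0/18, 163.202.128.0/18, 163.202.192.0/18


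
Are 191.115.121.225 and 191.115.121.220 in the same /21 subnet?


Mask: 255.255.248.0
191.115.121.225 AND mask = 191.115.120.0
191.115.121.220 AND mask = 191.115.120.0
Yes, same subnet (191.115.120.0)


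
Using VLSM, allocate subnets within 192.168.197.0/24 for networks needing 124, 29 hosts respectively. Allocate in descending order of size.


124 hosts -> /25 (126 usable): 192.168.197.0/25
29 hosts -> /27 (30 usable): 192.168.197.128/27
Allocation: 192.168.197.0/25 (124 hosts, 126 usable); 192.168.197.128/27 (29 hosts, 30 usable)


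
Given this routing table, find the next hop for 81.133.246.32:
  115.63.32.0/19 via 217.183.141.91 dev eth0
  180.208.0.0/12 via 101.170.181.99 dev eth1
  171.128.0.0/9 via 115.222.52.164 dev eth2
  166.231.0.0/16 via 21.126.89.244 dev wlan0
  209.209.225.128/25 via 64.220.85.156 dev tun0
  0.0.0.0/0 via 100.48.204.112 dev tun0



Longest prefix match for 81.133.246.32:
  /19 115.63.32.0: no
  /12 180.208.0.0: no
  /9 171.128.0.0: no
  /16 166.231.0.0: no
  /25 209.209.225.128: no
  /0 0.0.0.0: MATCH
Selected: next-hop 100.48.204.112 via tun0 (matched /0)


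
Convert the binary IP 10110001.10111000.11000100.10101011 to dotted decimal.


10110001 = 177
10111000 = 184
11000100 = 196
10101011 = 171
IP: 177.184.196.171


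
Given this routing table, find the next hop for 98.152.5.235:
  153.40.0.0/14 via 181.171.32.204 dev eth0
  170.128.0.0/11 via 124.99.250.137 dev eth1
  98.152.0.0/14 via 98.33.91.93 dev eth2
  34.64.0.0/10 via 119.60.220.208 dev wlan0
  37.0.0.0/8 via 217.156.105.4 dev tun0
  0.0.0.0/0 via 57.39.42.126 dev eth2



Longest prefix match for 98.152.5.235:
  /14 153.40.0.0: no
  /11 170.128.0.0: no
  /14 98.152.0.0: MATCH
  /10 34.64.0.0: no
  /8 37.0.0.0: no
  /0 0.0.0.0: MATCH
Selected: next-hop 98.33.91.93 via eth2 (matched /14)


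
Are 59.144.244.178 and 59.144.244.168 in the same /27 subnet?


Mask: 255.255.255.224
59.144.244.178 AND mask = 59.144.244.160
59.144.244.168 AND mask = 59.144.244.160
Yes, same subnet (59.144.244.160)


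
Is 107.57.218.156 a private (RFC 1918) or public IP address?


RFC 1918 private ranges:
  10.0.0.0/8 (10.0.0.0 - 10.255.255.255)
  172.16.0.0/12 (172.16.0.0 - 172.31.255.255)
  192.168.0.0/16 (192.168.0.0 - 192.168.255.255)
Public (not in any RFC 1918 range)


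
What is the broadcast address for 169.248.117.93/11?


Network: 169.224.0.0/11
Host bits = 21
Set all host bits to 1:
Broadcast: 169.255.255.255


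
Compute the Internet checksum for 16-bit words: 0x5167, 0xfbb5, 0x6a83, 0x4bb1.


Sum all words (with carry folding):
+ 0x5167 = 0x5167
+ 0xfbb5 = 0x4d1d
+ 0x6a83 = 0xb7a0
+ 0x4bb1 = 0x0352
One's complement: ~0x0352
Checksum = 0xfcad


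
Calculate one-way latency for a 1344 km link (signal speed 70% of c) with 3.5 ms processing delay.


Speed = 0.7 * 3e5 km/s = 210000 km/s
Propagation delay = 1344 / 210000 = 0.0064 s = 6.4 ms
Processing delay = 3.5 ms
Total one-way latency = 9.9 ms


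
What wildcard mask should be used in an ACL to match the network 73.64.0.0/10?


Subnet mask: 255.192.0.0
Wildcard = 255.255.255.255 - subnet mask
255 - 255 = 0
255 - 192 = 63
255 - 0 = 255
255 - 0 = 255
Wildcard: 0.63.255.255


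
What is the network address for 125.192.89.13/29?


IP:   01111101.11000000.01011001.00001101
Mask: 11111111.11111111.11111111.11111000
AND operation:
Net:  01111101.11000000.01011001.00001000
Network: 125.192.89.8/29


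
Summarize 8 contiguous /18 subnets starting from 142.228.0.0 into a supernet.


Original prefix: /18
Number of subnets: 8 = 2^3
New prefix = 18 - 3 = 15
Supernet: 142.228.0.0/15


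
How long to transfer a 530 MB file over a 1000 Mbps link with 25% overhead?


Effective throughput = 1000 * (1 - 25/100) = 750 Mbps
File size in Mb = 530 * 8 = 4240 Mb
Time = 4240 / 750
Time = 5.6533 seconds


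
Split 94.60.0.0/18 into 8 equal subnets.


New prefix = 18 + 3 = 21
Each subnet has 2048 addresses
  94.60.0.0/21
  94.60.8.0/21
  94.60.16.0/21
  94.60.24.0/21
  94.60.32.0/21
  94.60.40.0/21
  94.60.48.0/21
  94.60.56.0/21
Subnets: 94.60.0.0/21, 94.60.8.0/21, 94.60.16.0/21, 94.60.24.0/21, 94.60.32.0/21, 94.60.40.0/21, 94.60.48.0/21, 94.60.56.0/21


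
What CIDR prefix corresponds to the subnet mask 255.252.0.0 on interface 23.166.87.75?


Binary: 11111111.11111100.00000000.00000000
Count leading 1s
Prefix: /14


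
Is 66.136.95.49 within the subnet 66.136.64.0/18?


Subnet network: 66.136.64.0
Test IP AND mask: 66.136.64.0
Yes, 66.136.95.49 is in 66.136.64.0/18


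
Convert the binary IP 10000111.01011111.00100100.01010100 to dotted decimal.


10000111 = 135
01011111 = 95
00100100 = 36
01010100 = 84
IP: 135.95.36.84


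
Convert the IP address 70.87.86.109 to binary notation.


70 = 01000110
87 = 01010111
86 = 01010110
109 = 01101101
Binary: 01000110.01010111.01010110.01101101


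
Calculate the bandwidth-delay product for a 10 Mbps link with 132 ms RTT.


BDP = bandwidth * RTT
= 10 Mbps * 132 ms
= 10 * 1e6 * 132 / 1000 bits
= 1320000 bits
= 165000 bytes
= 161.1328 KB
BDP = 1320000 bits (165000 bytes)


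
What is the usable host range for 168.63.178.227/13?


Network: 168.56.0.0
Broadcast: 168.63.255.255
First usable = network + 1
Last usable = broadcast - 1
Range: 168.56.0.1 to 168.63.255.254


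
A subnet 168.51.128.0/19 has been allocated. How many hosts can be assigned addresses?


Host bits = 32 - 19 = 13
Total addresses = 2^13 = 8192
Usable = total - 2 (network and broadcast)
Usable hosts: 8190


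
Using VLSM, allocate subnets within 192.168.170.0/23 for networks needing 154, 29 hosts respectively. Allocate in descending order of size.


154 hosts -> /24 (254 usable): 192.168.170.0/24
29 hosts -> /27 (30 usable): 192.168.171.0/27
Allocation: 192.168.170.0/24 (154 hosts, 254 usable); 192.168.171.0/27 (29 hosts, 30 usable)


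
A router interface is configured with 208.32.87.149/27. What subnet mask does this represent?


/27 means 27 network bits, 5 host bits
Binary: 11111111111111111111111111100000
Mask: 255.255.255.224


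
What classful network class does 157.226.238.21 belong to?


First octet: 157
Binary: 10011101
10xxxxxx -> Class B (128-191)
Class B, default mask 255.255.0.0 (/16)


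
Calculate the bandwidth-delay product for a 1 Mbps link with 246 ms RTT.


BDP = bandwidth * RTT
= 1 Mbps * 246 ms
= 1 * 1e6 * 246 / 1000 bits
= 246000 bits
= 30750 bytes
= 30.0293 KB
BDP = 246000 bits (30750 bytes)


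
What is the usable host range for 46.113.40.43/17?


Network: 46.113.0.0
Broadcast: 46.113.127.255
First usable = network + 1
Last usable = broadcast - 1
Range: 46.113.0.1 to 46.113.127.254


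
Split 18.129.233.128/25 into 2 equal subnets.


New prefix = 25 + 1 = 26
Each subnet has 64 addresses
  18.129.233.128/26
  18.129.233.192/26
Subnets: 18.129.233.128/26, 18.129.233.192/26


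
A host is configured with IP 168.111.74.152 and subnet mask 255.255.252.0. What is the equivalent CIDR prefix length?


Binary: 11111111.11111111.11111100.00000000
Count leading 1s
Prefix: /22


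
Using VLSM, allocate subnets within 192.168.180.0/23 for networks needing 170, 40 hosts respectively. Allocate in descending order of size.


170 hosts -> /24 (254 usable): 192.168.180.0/24
40 hosts -> /26 (62 usable): 192.168.181.0/26
Allocation: 192.168.180.0/24 (170 hosts, 254 usable); 192.168.181.0/26 (40 hosts, 62 usable)


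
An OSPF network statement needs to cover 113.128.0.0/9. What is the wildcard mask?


Subnet mask: 255.128.0.0
Wildcard = 255.255.255.255 - subnet mask
255 - 255 = 0
255 - 128 = 127
255 - 0 = 255
255 - 0 = 255
Wildcard: 0.127.255.255


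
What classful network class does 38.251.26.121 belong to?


First octet: 38
Binary: 00100110
0xxxxxxx -> Class A (1-126)
Class A, default mask 255.0.0.0 (/8)


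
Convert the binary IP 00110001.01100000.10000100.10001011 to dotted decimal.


00110001 = 49
01100000 = 96
10000100 = 132
10001011 = 139
IP: 49.96.132.139


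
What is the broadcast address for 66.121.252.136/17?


Network: 66.121.128.0/17
Host bits = 15
Set all host bits to 1:
Broadcast: 66.121.255.255


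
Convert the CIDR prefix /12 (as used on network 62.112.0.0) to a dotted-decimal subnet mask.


/12 means 12 network bits, 20 host bits
Binary: 11111111111100000000000000000000
Mask: 255.240.0.0


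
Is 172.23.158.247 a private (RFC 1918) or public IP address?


RFC 1918 private ranges:
  10.0.0.0/8 (10.0.0.0 - 10.255.255.255)
  172.16.0.0/12 (172.16.0.0 - 172.31.255.255)
  192.168.0.0/16 (192.168.0.0 - 192.168.255.255)
Private (in 172.16.0.0/12)


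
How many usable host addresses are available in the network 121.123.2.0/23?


Host bits = 32 - 23 = 9
Total addresses = 2^9 = 512
Usable = total - 2 (network and broadcast)
Usable hosts: 510


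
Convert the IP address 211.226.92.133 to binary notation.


211 = 11010011
226 = 11100010
92 = 01011100
133 = 10000101
Binary: 11010011.11100010.01011100.10000101


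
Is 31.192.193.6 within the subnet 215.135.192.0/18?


Subnet network: 215.135.192.0
Test IP AND mask: 31.192.192.0
No, 31.192.193.6 is not in 215.135.192.0/18


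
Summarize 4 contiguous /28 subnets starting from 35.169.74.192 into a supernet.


Original prefix: /28
Number of subnets: 4 = 2^2
New prefix = 28 - 2 = 26
Supernet: 35.169.74.192/26


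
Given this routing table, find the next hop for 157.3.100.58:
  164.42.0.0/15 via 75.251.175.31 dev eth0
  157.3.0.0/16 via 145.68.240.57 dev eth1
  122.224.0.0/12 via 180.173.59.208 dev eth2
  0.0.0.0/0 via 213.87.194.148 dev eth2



Longest prefix match for 157.3.100.58:
  /15 164.42.0.0: no
  /16 157.3.0.0: MATCH
  /12 122.224.0.0: no
  /0 0.0.0.0: MATCH
Selected: next-hop 145.68.240.57 via eth1 (matched /16)


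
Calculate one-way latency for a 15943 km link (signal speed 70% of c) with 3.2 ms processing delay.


Speed = 0.7 * 3e5 km/s = 210000 km/s
Propagation delay = 15943 / 210000 = 0.0759 s = 75.919 ms
Processing delay = 3.2 ms
Total one-way latency = 79.119 ms


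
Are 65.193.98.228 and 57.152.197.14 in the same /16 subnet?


Mask: 255.255.0.0
65.193.98.228 AND mask = 65.193.0.0
57.152.197.14 AND mask = 57.152.0.0
No, different subnets (65.193.0.0 vs 57.152.0.0)


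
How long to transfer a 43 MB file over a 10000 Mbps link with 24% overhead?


Effective throughput = 10000 * (1 - 24/100) = 7600 Mbps
File size in Mb = 43 * 8 = 344 Mb
Time = 344 / 7600
Time = 0.0453 seconds


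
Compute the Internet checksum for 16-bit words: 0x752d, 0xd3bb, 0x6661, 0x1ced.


Sum all words (with carry folding):
+ 0x752d = 0x752d
+ 0xd3bb = 0x48e9
+ 0x6661 = 0xaf4a
+ 0x1ced = 0xcc37
One's complement: ~0xcc37
Checksum = 0x33c8


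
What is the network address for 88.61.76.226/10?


IP:   01011000.00111101.01001100.11100010
Mask: 11111111.11000000.00000000.00000000
AND operation:
Net:  01011000.00000000.00000000.00000000
Network: 88.0.0.0/10


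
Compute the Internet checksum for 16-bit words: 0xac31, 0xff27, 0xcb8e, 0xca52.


Sum all words (with carry folding):
+ 0xac31 = 0xac31
+ 0xff27 = 0xab59
+ 0xcb8e = 0x76e8
+ 0xca52 = 0x413b
One's complement: ~0x413b
Checksum = 0xbec4


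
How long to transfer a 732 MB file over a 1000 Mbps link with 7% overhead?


Effective throughput = 1000 * (1 - 7/100) = 930.0 Mbps
File size in Mb = 732 * 8 = 5856 Mb
Time = 5856 / 930.0
Time = 6.2968 seconds
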